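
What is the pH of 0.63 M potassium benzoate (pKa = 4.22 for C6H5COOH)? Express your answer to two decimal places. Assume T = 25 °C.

pH = 9.01

C6H5COO- is the conjugate base of the weak acid C6H5COOH.
Ka = 10^(−4.22) = 6.03 × 10^-5
Kb = Kw/Ka = 1.0×10^-14 / 6.03 × 10^-5 = 1.66 × 10^-10
Let x = [OH-] at equilibrium. Kb = x²/(0.63 − x).
Neglecting x in the denominator: x = √(1.66 × 10^-10 × 0.63) = 1.02 × 10^-5 M
Check: 0.0016% ionized — well under 5%, approximation valid.
pOH = 4.99, so pH = 14.00 − pOH = 9.01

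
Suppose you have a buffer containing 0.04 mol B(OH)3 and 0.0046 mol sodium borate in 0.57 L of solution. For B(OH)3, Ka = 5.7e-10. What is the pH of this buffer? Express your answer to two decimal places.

pKa = −log(5.7 × 10^-10) = 9.244
Henderson–Hasselbalch: pH = pKa + log([B(OH)4-]/[B(OH)3]) = 9.244 + log(0.0046/0.04)
pH = 9.244 + (-0.939) = 8.30

pH = 8.30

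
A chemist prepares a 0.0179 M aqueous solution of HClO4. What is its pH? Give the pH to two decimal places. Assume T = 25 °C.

HClO4 is a strong acid and dissociates completely, so [H+] = 0.0179 M.
pH = -log(0.0179) = 1.75

pH = 1.75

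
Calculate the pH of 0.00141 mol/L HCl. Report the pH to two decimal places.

HCl is a strong acid and dissociates completely, so [H+] = 0.00141 M.
pH = -log(0.00141) = 2.85

pH = 2.85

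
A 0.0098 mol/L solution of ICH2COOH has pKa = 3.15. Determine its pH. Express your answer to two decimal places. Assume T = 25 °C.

pH = 2.64

ICH2COOH ⇌ ICH2COO- + H+
Ka = 10^(−3.15) = 7.08 × 10^-4
Ka = [H+]²/(0.0098 − [H+]) = 7.08 × 10^-4
The 5% rule fails; solving [H+]² + Ka·[H+] − Ka·C₀ = 0 exactly:
[H+] = (−Ka + √(Ka² + 4·Ka·C₀))/2 = 2.30 × 10^-3 M
pH = −log[H+] = −log(2.30 × 10^-3) = 2.64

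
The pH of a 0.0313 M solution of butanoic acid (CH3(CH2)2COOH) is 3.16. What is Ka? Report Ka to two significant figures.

Ka = 1.6 × 10^-5

[H+] = 10^(-3.16) = 6.92 × 10^-4 M
At equilibrium [HA] = 0.0313 − 6.92 × 10^-4 = 3.06 × 10^-2 M
Ka = [H+][A-]/[HA] = (6.92 × 10^-4)² / 3.06 × 10^-2 = 1.6 × 10^-5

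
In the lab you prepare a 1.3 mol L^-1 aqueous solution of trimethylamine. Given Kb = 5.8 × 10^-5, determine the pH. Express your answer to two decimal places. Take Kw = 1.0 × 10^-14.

(CH3)3N + H2O ⇌ (CH3)3NH+ + OH-
Let x = [OH-] at equilibrium. Kb = x²/(1.3 − x).
Assume x ≪ 1.3: x ≈ √(5.8 × 10^-5 × 1.3) = 8.68 × 10^-3 M
pOH = −log(8.68 × 10^-3) = 2.06; pH = 14.00 − 2.06 = 11.94

pH = 11.94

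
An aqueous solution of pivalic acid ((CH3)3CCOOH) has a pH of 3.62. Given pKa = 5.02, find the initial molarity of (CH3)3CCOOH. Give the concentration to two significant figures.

[H+] = 10^(-3.62) = 2.40 × 10^-4 M = x
Ka = 10^(−5.02) = 9.55 × 10^-6
Ka = x²/(C₀ − x) ⇒ C₀ = x + x²/Ka
C₀ = 2.40 × 10^-4 + (2.40 × 10^-4)²/(9.55 × 10^-6) = 6.27 × 10^-3 M

C₀ = 6.3 × 10^-3 M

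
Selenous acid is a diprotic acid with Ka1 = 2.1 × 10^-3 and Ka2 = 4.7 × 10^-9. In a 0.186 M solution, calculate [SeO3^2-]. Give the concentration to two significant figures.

4.7 × 10^-9 M

First ionization gives [H+] ≈ [HSeO3-] = 1.87 × 10^-2 M.
Second step: Ka2 = [H+][SeO3^2-]/[HSeO3-] ≈ [SeO3^2-] (since [H+] ≈ [HSeO3-]).
So [SeO3^2-] ≈ Ka2.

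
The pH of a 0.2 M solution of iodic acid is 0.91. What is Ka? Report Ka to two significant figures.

Ka = 2.0 × 10^-1

[H+] = 10^(-0.91) = 1.23 × 10^-1 M
At equilibrium [HA] = 0.2 − 1.23 × 10^-1 = 7.70 × 10^-2 M
Ka = [H+][A-]/[HA] = (1.23 × 10^-1)² / 7.70 × 10^-2 = 2.0 × 10^-1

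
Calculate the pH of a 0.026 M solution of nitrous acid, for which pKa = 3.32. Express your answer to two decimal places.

pH = 2.48

HNO2 ⇌ NO2- + H+
Ka = 10^(−3.32) = 4.79 × 10^-4
Let x = [H+] at equilibrium. Ka = x²/(0.026 − x).
x is not negligible relative to C₀; solve x² + 0.000479·x − 1.25e-05 = 0.
x = [−0.000479 + √(0.000479² + 4.98e-05)]/2 = 3.30 × 10^-3 M
pH = −log[H+] = −log(3.30 × 10^-3) = 2.48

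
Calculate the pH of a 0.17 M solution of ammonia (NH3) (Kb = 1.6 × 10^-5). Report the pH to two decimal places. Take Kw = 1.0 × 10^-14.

NH3 + H2O ⇌ NH4+ + OH-
Kb = x²/(0.17 − x) = 1.6 × 10^-5
Neglecting x in the denominator: x = √(1.6 × 10^-5 × 0.17) = 1.65 × 10^-3 M
pOH = 2.78, so pH = 14.00 − pOH = 11.22

pH = 11.22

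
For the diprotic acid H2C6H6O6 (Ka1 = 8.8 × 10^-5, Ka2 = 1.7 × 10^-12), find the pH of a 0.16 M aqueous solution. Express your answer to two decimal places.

Ka1 ≫ Ka2, so treat the first dissociation as the only significant source of H+.
Ka1 = x²/(0.16 − x) = 8.8 × 10^-5
x ≈ √(8.8 × 10^-5 × 0.16) = 3.75 × 10^-3 M
pH = −log(3.75 × 10^-3) = 2.43

pH = 2.43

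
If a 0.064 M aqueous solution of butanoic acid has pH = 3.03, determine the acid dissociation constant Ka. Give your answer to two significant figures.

Ka = 1.4 × 10^-5

[H+] = 10^(-3.03) = 9.33 × 10^-4 M
At equilibrium [HA] = 0.064 − 9.33 × 10^-4 = 6.31 × 10^-2 M
Ka = [H+][A-]/[HA] = (9.33 × 10^-4)² / 6.31 × 10^-2 = 1.4 × 10^-5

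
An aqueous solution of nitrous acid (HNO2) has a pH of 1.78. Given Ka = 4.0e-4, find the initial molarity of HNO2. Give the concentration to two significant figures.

[H+] = 10^(-1.78) = 1.66 × 10^-2 M = x
Ka = x²/(C₀ − x) ⇒ C₀ = x + x²/Ka
C₀ = 1.66 × 10^-2 + (1.66 × 10^-2)²/(4.0 × 10^-4) = 7.05 × 10^-1 M

C₀ = 7.1 × 10^-1 M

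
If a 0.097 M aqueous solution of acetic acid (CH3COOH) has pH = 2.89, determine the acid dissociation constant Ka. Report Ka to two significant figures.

Ka = 1.7 × 10^-5

[H+] = 10^(-2.89) = 1.29 × 10^-3 M
At equilibrium [HA] = 0.097 − 1.29 × 10^-3 = 9.57 × 10^-2 M
Ka = [H+][A-]/[HA] = (1.29 × 10^-3)² / 9.57 × 10^-2 = 1.7 × 10^-5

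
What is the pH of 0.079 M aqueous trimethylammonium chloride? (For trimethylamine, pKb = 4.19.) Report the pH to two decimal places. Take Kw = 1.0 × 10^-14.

(CH3)3NH+ is the conjugate acid of the weak base (CH3)3N.
Kb = 10^(−4.19) = 6.46 × 10^-5
Ka = Kw/Kb = 1.0×10^-14 / 6.46 × 10^-5 = 1.55 × 10^-10
From the ICE table, Ka = [H+]²/(0.079 − [H+]) = 1.55 × 10^-10.
Assume [H+] ≪ 0.079: [H+] ≈ √(1.55 × 10^-10 × 0.079) = 3.50 × 10^-6 M
([H+]/C₀ = 0.0044% < 5%, so the approximation holds.)
pH = −log(3.50 × 10^-6) = 5.46

pH = 5.46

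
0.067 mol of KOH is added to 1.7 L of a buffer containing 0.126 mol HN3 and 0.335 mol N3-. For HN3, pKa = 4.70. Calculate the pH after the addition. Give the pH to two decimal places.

pH = 5.53

OH- converts HN3 to N3-: HN3 → 0.059 mol, N3- → 0.402 mol.
pH = pKa + log([A⁻]/[HA]) = 4.70 + log(0.402/0.059) = 4.70 +0.833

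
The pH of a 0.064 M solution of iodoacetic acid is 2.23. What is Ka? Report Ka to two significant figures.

[H+] = 10^(-2.23) = 5.89 × 10^-3 M
At equilibrium [HA] = 0.064 − 5.89 × 10^-3 = 5.81 × 10^-2 M
Ka = [H+][A-]/[HA] = (5.89 × 10^-3)² / 5.81 × 10^-2 = 6.0 × 10^-4

Ka = 6.0 × 10^-4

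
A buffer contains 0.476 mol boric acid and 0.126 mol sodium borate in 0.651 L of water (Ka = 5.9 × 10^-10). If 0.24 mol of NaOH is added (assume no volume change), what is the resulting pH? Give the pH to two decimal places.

pH = 9.42

After neutralization: n(B(OH)3) = 0.236 mol, n(B(OH)4-) = 0.366 mol.
pKa = −log(5.9 × 10^-10) = 9.229
pH = pKa + log([A⁻]/[HA]) = 9.229 + log(0.366/0.236) = 9.229 +0.191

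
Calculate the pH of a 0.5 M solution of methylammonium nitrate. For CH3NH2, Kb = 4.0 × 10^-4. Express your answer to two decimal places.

pH = 5.45

CH3NH3+ is the conjugate acid of the weak base CH3NH2.
Ka = Kw/Kb = 1.0×10^-14 / 4.0 × 10^-4 = 2.50 × 10^-11
Ka = [H+]²/(0.5 − [H+]) = 2.50 × 10^-11
Neglecting [H+] in the denominator: [H+] = √(2.50 × 10^-11 × 0.5) = 3.54 × 10^-6 M
Check: 0.00071% ionized — well under 5%, approximation valid.
pH = −log(3.54 × 10^-6) = 5.45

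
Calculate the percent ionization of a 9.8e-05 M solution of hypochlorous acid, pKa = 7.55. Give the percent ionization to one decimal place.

HOCl ⇌ OCl- + H+; let x = [H+] at equilibrium.
Ka = 10^(−7.55) = 2.82 × 10^-8
x ≈ √(Ka·C₀) = √(2.82 × 10^-8 × 9.8e-05) = 1.66 × 10^-6 M
% ionization = x/C₀ × 100% = 1.66 × 10^-6/9.8e-05 × 100% = 1.7%

1.7%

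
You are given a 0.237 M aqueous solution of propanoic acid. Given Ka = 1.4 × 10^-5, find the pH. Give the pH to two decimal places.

CH3CH2COOH ⇌ CH3CH2COO- + H+
Ka = x²/(0.237 − x) = 1.4 × 10^-5
Neglecting x in the denominator: x = √(1.4 × 10^-5 × 0.237) = 1.82 × 10^-3 M
(x/C₀ = 0.77% < 5%, so the approximation holds.)
pH = −log[H+] = −log(1.82 × 10^-3) = 2.74

pH = 2.74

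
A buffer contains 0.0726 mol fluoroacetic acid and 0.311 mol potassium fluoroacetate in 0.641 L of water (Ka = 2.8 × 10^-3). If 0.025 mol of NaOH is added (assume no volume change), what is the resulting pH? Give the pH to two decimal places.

pH = 3.40

OH- converts FCH2COOH to FCH2COO-: FCH2COOH → 0.0476 mol, FCH2COO- → 0.336 mol.
pKa = −log(2.8 × 10^-3) = 2.553
Henderson–Hasselbalch with mole ratio 0.336/0.0476: pH = 2.553 + (+0.849)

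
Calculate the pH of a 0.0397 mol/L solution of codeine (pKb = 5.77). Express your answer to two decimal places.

C18H21NO3 + H2O ⇌ C18H22NO3+ + OH-
Kb = 10^(−5.77) = 1.70 × 10^-6
From the ICE table, Kb = x²/(0.0397 − x) = 1.70 × 10^-6.
Since Kb ≪ C₀, x ≈ √(Kb·C₀) = 2.60 × 10^-4 M.
pOH = −log(2.60 × 10^-4) = 3.59; pH = 14.00 − 3.59 = 10.41

pH = 10.41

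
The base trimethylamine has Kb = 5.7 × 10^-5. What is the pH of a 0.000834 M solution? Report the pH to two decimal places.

pH = 10.28

(CH3)3N + H2O ⇌ (CH3)3NH+ + OH-
Kb = x²/(0.000834 − x) = 5.7 × 10^-5
x is not negligible relative to C₀; solve x² + 5.7e-05·x − 4.75e-08 = 0.
x = (−Kb + √(Kb² + 4·Kb·C₀))/2 = 1.91 × 10^-4 M
pOH = 3.72, so pH = 14.00 − pOH = 10.28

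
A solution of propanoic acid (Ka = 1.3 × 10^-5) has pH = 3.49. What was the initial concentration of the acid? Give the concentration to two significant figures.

C₀ = 8.4 × 10^-3 M

[H+] = 10^(-3.49) = 3.24 × 10^-4 M = x
Ka = x²/(C₀ − x) ⇒ C₀ = x + x²/Ka
C₀ = 3.24 × 10^-4 + (3.24 × 10^-4)²/(1.3 × 10^-5) = 8.40 × 10^-3 M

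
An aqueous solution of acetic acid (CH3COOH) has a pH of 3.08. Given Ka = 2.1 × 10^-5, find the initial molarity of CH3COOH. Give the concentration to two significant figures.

C₀ = 3.4 × 10^-2 M

[H+] = 10^(-3.08) = 8.32 × 10^-4 M = x
Ka = x²/(C₀ − x) ⇒ C₀ = x + x²/Ka
C₀ = 8.32 × 10^-4 + (8.32 × 10^-4)²/(2.1 × 10^-5) = 3.38 × 10^-2 M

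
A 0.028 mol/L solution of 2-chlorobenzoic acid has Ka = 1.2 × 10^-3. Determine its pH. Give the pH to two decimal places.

ClC6H4COOH ⇌ ClC6H4COO- + H+
Ka = [H+]²/(0.028 − [H+]) = 1.2 × 10^-3
The 5% rule fails; solving [H+]² + Ka·[H+] − Ka·C₀ = 0 exactly:
[H+] = [−0.0012 + √(0.0012² + 0.000134)]/2 = 5.23 × 10^-3 M
pH = −log[H+] = −log(5.23 × 10^-3) = 2.28

pH = 2.28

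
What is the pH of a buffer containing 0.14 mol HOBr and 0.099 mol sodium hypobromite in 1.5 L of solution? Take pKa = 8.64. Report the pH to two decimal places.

Using pH = pKa + log([base]/[acid]) with [base]/[acid] = 0.099/0.14:
pH = 8.64 + (-0.150) = 8.49

pH = 8.49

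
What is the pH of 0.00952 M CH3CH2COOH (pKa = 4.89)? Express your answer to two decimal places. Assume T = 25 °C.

pH = 3.46

CH3CH2COOH ⇌ CH3CH2COO- + H+
Ka = 10^(−4.89) = 1.29 × 10^-5
Ka = x²/(0.00952 − x) = 1.29 × 10^-5
Neglecting x in the denominator: x = √(1.29 × 10^-5 × 0.00952) = 3.50 × 10^-4 M
Check: 3.7% ionized — well under 5%, approximation valid.
pH = −log[H+] = −log(3.50 × 10^-4) = 3.46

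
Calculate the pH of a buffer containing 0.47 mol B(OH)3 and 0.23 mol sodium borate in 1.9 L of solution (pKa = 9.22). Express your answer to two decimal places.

pH = pKa + log([A⁻]/[HA]) = 9.22 + log(0.23/0.47)
pH = 9.22 + (-0.310) = 8.91

pH = 8.91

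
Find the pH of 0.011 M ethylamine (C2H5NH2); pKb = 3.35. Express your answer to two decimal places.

C2H5NH2 + H2O ⇌ C2H5NH3+ + OH-
Kb = 10^(−3.35) = 4.47 × 10^-4
From the ICE table, Kb = [OH-]²/(0.011 − [OH-]) = 4.47 × 10^-4.
[OH-] is not negligible relative to C₀; solve [OH-]² + 0.000447·[OH-] − 4.92e-06 = 0.
[OH-] = [−0.000447 + √(0.000447² + 1.97e-05)]/2 = 2.01 × 10^-3 M
pOH = 2.70, so pH = 14.00 − pOH = 11.30

pH = 11.30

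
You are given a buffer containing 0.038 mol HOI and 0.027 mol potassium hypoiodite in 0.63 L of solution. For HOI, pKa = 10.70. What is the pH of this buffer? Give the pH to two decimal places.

Using pH = pKa + log([base]/[acid]) with [base]/[acid] = 0.027/0.038:
pH = 10.70 + (-0.148) = 10.55

pH = 10.55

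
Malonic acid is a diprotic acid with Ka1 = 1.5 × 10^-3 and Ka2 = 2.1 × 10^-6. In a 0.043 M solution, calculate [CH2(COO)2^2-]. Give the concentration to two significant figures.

First ionization gives [H+] ≈ [CH2(COOH)COO-] = 7.32 × 10^-3 M.
Second step: Ka2 = [H+][CH2(COO)2^2-]/[CH2(COOH)COO-] ≈ [CH2(COO)2^2-] (since [H+] ≈ [CH2(COOH)COO-]).
So [CH2(COO)2^2-] ≈ Ka2.

2.1 × 10^-6 M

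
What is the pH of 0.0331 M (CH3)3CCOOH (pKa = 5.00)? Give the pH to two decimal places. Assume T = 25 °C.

pH = 3.24

(CH3)3CCOOH ⇌ (CH3)3CCOO- + H+
Ka = 10^(−5.00) = 1.00 × 10^-5
Let x = [H+] at equilibrium. Ka = x²/(0.0331 − x).
Assume x ≪ 0.0331: x ≈ √(1.00 × 10^-5 × 0.0331) = 5.75 × 10^-4 M
(x/C₀ = 1.7% < 5%, so the approximation holds.)
pH = −log[H+] = −log(5.75 × 10^-4) = 3.24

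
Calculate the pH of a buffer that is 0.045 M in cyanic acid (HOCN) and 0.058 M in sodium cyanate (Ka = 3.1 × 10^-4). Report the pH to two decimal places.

pKa = −log(3.1 × 10^-4) = 3.509
Henderson–Hasselbalch: pH = pKa + log([OCN-]/[HOCN]) = 3.509 + log(0.058/0.045)
pH = 3.509 + (+0.110) = 3.62

pH = 3.62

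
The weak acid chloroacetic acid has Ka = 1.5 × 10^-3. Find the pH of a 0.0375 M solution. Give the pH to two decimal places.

ClCH2COOH ⇌ ClCH2COO- + H+
Ka = [H+]²/(0.0375 − [H+]) = 1.5 × 10^-3
[H+] is not negligible relative to C₀; solve [H+]² + 0.0015·[H+] − 5.62e-05 = 0.
[H+] = [−0.0015 + √(0.0015² + 0.000225)]/2 = 6.79 × 10^-3 M
pH = −log(6.79 × 10^-3) = 2.17

pH = 2.17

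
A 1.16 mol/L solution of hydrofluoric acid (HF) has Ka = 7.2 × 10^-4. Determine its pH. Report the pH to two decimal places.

HF ⇌ F- + H+
Let x = [H+] at equilibrium. Ka = x²/(1.16 − x).
Assume x ≪ 1.16: x ≈ √(7.2 × 10^-4 × 1.16) = 2.89 × 10^-2 M
(x/C₀ = 2.5% < 5%, so the approximation holds.)
pH = −log(2.89 × 10^-2) = 1.54

pH = 1.54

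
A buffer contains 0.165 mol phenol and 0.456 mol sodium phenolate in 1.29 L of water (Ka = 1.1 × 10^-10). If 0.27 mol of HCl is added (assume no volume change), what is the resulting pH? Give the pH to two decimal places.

Added H+ converts C6H5O- to C6H5OH: C6H5OH → 0.435 mol, C6H5O- → 0.186 mol.
pKa = −log(1.1 × 10^-10) = 9.959
pH = pKa + log([A⁻]/[HA]) = 9.959 + log(0.186/0.435) = 9.959 -0.369

pH = 9.59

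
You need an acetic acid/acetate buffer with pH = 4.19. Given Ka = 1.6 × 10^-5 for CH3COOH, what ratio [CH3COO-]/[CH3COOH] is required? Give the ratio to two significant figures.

ratio = 0.25

pKa = -log(1.6 × 10^-5) = 4.796
pH = pKa + log(r) ⇒ log(r) = 4.19 − 4.796 = -0.606
r = [CH3COO-]/[CH3COOH] = 10^(-0.606) = 0.248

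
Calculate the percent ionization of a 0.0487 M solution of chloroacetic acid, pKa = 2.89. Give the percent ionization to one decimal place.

ClCH2COOH ⇌ ClCH2COO- + H+; let x = [H+] at equilibrium.
Ka = 10^(−2.89) = 1.29 × 10^-3
Ka = x²/(C₀ − x); solving the quadratic gives x = 7.31 × 10^-3 M.
% ionization = x/C₀ × 100% = 7.31 × 10^-3/0.0487 × 100% = 15.0%

15.0%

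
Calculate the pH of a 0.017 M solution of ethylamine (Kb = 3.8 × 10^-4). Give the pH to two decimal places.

pH = 11.37

C2H5NH2 + H2O ⇌ C2H5NH3+ + OH-
From the ICE table, Kb = [OH-]²/(0.017 − [OH-]) = 3.8 × 10^-4.
The 5% rule fails; solving [OH-]² + Kb·[OH-] − Kb·C₀ = 0 exactly:
[OH-] = [−0.00038 + √(0.00038² + 2.58e-05)]/2 = 2.36 × 10^-3 M
pOH = −log(2.36 × 10^-3) = 2.63; pH = 14.00 − 2.63 = 11.37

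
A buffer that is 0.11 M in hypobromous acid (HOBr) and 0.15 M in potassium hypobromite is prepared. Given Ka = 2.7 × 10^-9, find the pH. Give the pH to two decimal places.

pKa = −log(2.7 × 10^-9) = 8.569
pH = pKa + log([A⁻]/[HA]) = 8.569 + log(0.15/0.11)
pH = 8.569 + (+0.135) = 8.70

pH = 8.70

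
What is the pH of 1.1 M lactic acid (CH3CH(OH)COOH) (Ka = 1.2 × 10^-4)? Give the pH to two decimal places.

pH = 1.94

CH3CH(OH)COOH ⇌ CH3CH(OH)COO- + H+
Ka = [H+]²/(1.1 − [H+]) = 1.2 × 10^-4
Since Ka ≪ C₀, [H+] ≈ √(Ka·C₀) = 1.15 × 10^-2 M.
([H+]/C₀ = 1% < 5%, so the approximation holds.)
pH = −log(1.15 × 10^-2) = 1.94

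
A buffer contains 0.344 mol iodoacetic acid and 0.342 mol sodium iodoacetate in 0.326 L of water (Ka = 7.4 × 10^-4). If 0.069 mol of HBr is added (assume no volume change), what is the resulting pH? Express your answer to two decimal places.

Added H+ converts ICH2COO- to ICH2COOH: ICH2COOH → 0.413 mol, ICH2COO- → 0.273 mol.
pKa = −log(7.4 × 10^-4) = 3.131
Henderson–Hasselbalch with mole ratio 0.273/0.413: pH = 3.131 + (-0.180)

pH = 2.95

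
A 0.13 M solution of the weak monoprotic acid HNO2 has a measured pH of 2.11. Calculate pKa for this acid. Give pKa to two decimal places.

[H+] = 10^(-2.11) = 7.76 × 10^-3 M
At equilibrium [HA] = 0.13 − 7.76 × 10^-3 = 1.22 × 10^-1 M
Ka = [H+][A-]/[HA] = (7.76 × 10^-3)² / 1.22 × 10^-1 = 4.94 × 10^-4
pKa = -log(4.94 × 10^-4) = 3.31

pKa = 3.31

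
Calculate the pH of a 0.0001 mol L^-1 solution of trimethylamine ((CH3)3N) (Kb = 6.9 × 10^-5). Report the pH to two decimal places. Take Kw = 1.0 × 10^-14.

pH = 9.74

(CH3)3N + H2O ⇌ (CH3)3NH+ + OH-
From the ICE table, Kb = [OH-]²/(0.0001 − [OH-]) = 6.9 × 10^-5.
Here C₀/Kb ≈ 1.45, so the small-[OH-] approximation fails. Use the quadratic:
[OH-] = [−6.9e-05 + √(6.9e-05² + 2.76e-08)]/2 = 5.54 × 10^-5 M
pOH = −log(5.54 × 10^-5) = 4.26; pH = 14.00 − 4.26 = 9.74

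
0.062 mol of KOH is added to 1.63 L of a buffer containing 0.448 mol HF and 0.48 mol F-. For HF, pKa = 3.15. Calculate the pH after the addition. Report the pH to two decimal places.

pH = 3.30

After neutralization: n(HF) = 0.386 mol, n(F-) = 0.542 mol.
pH = pKa + log([A⁻]/[HA]) = 3.15 + log(0.542/0.386) = 3.15 +0.147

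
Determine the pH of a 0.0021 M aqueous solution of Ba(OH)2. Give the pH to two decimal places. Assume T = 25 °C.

pH = 11.62

Ba(OH)2 is a strong base (each formula unit releases 2 OH-); [OH-] = 0.0042 M.
pOH = -log(0.0042) = 2.38
pH = 14.00 - 2.38 = 11.62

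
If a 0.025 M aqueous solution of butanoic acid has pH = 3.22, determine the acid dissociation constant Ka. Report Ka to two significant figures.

[H+] = 10^(-3.22) = 6.03 × 10^-4 M
At equilibrium [HA] = 0.025 − 6.03 × 10^-4 = 2.44 × 10^-2 M
Ka = [H+][A-]/[HA] = (6.03 × 10^-4)² / 2.44 × 10^-2 = 1.5 × 10^-5

Ka = 1.5 × 10^-5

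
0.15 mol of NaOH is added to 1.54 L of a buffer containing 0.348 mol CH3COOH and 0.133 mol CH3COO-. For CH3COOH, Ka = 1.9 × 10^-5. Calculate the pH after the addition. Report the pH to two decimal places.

pH = 4.88

After neutralization: n(CH3COOH) = 0.198 mol, n(CH3COO-) = 0.283 mol.
pKa = −log(1.9 × 10^-5) = 4.721
pH = pKa + log(n_CH3COO-/n_CH3COOH) = 4.721 + log(0.283/0.198) = 4.721 + (+0.155)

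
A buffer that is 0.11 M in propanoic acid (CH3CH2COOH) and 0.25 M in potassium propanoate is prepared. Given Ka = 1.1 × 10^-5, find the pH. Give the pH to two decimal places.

pKa = −log(1.1 × 10^-5) = 4.959
pH = pKa + log([A⁻]/[HA]) = 4.959 + log(0.25/0.11)
pH = 4.959 + (+0.357) = 5.32

pH = 5.32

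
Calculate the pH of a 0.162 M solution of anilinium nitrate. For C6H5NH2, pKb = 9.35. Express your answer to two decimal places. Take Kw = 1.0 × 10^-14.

pH = 2.72

C6H5NH3+ is the conjugate acid of the weak base C6H5NH2.
Kb = 10^(−9.35) = 4.47 × 10^-10
Ka = Kw/Kb = 1.0×10^-14 / 4.47 × 10^-10 = 2.24 × 10^-5
Ka = [H+]²/(0.162 − [H+]) = 2.24 × 10^-5
Neglecting [H+] in the denominator: [H+] = √(2.24 × 10^-5 × 0.162) = 1.90 × 10^-3 M
([H+]/C₀ = 1.2% < 5%, so the approximation holds.)
pH = −log[H+] = −log(1.90 × 10^-3) = 2.72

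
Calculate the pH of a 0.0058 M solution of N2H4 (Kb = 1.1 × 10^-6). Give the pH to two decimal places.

N2H4 + H2O ⇌ N2H5+ + OH-
Kb = [OH-]²/(0.0058 − [OH-]) = 1.1 × 10^-6
Assume [OH-] ≪ 0.0058: [OH-] ≈ √(1.1 × 10^-6 × 0.0058) = 7.99 × 10^-5 M
Check: 1.4% ionized — well under 5%, approximation valid.
pOH = 4.10, so pH = 14.00 − pOH = 9.90

pH = 9.90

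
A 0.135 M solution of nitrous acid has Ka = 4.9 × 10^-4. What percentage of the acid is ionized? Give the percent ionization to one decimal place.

5.8%

HNO2 ⇌ NO2- + H+; let x = [H+] at equilibrium.
Ka = x²/(C₀ − x); solving the quadratic gives x = 7.89 × 10^-3 M.
Fraction ionized = 7.89 × 10^-3 / 0.135 = 0.0584 → 5.8%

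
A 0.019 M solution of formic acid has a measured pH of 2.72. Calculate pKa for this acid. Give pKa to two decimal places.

[H+] = 10^(-2.72) = 1.91 × 10^-3 M
At equilibrium [HA] = 0.019 − 1.91 × 10^-3 = 1.71 × 10^-2 M
Ka = [H+][A-]/[HA] = (1.91 × 10^-3)² / 1.71 × 10^-2 = 2.13 × 10^-4
pKa = -log(2.13 × 10^-4) = 3.67

pKa = 3.67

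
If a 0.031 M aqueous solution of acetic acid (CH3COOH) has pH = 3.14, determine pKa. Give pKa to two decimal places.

[H+] = 10^(-3.14) = 7.24 × 10^-4 M
At equilibrium [HA] = 0.031 − 7.24 × 10^-4 = 3.03 × 10^-2 M
Ka = [H+][A-]/[HA] = (7.24 × 10^-4)² / 3.03 × 10^-2 = 1.73 × 10^-5
pKa = -log(1.73 × 10^-5) = 4.76

pKa = 4.76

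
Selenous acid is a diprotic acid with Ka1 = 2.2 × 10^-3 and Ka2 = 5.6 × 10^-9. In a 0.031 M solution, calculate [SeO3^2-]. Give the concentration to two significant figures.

First ionization gives [H+] ≈ [HSeO3-] = 7.23 × 10^-3 M.
Second step: Ka2 = [H+][SeO3^2-]/[HSeO3-] ≈ [SeO3^2-] (since [H+] ≈ [HSeO3-]).
So [SeO3^2-] ≈ Ka2.

5.6 × 10^-9 M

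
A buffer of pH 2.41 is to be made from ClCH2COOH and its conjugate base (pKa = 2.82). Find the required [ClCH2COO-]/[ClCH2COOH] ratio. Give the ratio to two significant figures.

ratio = 0.39

pH = pKa + log(r) ⇒ log(r) = 2.41 − 2.82 = -0.41
r = [ClCH2COO-]/[ClCH2COOH] = 10^(-0.41) = 0.389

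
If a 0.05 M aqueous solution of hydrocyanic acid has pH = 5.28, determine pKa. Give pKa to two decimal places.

[H+] = 10^(-5.28) = 5.25 × 10^-6 M
At equilibrium [HA] = 0.05 − 5.25 × 10^-6 = 5.00 × 10^-2 M
Ka = [H+][A-]/[HA] = (5.25 × 10^-6)² / 5.00 × 10^-2 = 5.51 × 10^-10
pKa = -log(5.51 × 10^-10) = 9.26

pKa = 9.26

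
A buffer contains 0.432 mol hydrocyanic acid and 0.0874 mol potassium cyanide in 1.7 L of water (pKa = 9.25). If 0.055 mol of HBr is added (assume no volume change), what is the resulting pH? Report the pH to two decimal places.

pH = 8.07

After neutralization: n(HCN) = 0.487 mol, n(CN-) = 0.0324 mol.
pH = pKa + log(n_CN-/n_HCN) = 9.25 + log(0.0324/0.487) = 9.25 + (-1.177)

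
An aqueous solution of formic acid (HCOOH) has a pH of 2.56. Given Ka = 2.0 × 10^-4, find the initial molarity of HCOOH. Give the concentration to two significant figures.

C₀ = 4.1 × 10^-2 M

[H+] = 10^(-2.56) = 2.75 × 10^-3 M = x
Ka = x²/(C₀ − x) ⇒ C₀ = x + x²/Ka
C₀ = 2.75 × 10^-3 + (2.75 × 10^-3)²/(2.0 × 10^-4) = 4.06 × 10^-2 M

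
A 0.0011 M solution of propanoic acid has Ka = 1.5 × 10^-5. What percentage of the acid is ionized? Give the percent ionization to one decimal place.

11.0%

CH3CH2COOH ⇌ CH3CH2COO- + H+; let x = [H+] at equilibrium.
Solve x² + 1.5e-05x − 1.65e-08 = 0 → x = 1.21 × 10^-4 M
Fraction ionized = 1.21 × 10^-4 / 0.0011 = 0.1100 → 11.0%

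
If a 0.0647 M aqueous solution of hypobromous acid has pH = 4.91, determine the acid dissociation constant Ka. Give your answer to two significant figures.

Ka = 2.3 × 10^-9

[H+] = 10^(-4.91) = 1.23 × 10^-5 M
At equilibrium [HA] = 0.0647 − 1.23 × 10^-5 = 6.47 × 10^-2 M
Ka = [H+][A-]/[HA] = (1.23 × 10^-5)² / 6.47 × 10^-2 = 2.3 × 10^-9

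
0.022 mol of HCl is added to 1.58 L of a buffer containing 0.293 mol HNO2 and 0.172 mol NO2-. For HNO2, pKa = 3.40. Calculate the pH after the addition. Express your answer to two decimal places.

After neutralization: n(HNO2) = 0.315 mol, n(NO2-) = 0.15 mol.
pH = pKa + log([A⁻]/[HA]) = 3.40 + log(0.15/0.315) = 3.40 -0.322

pH = 3.08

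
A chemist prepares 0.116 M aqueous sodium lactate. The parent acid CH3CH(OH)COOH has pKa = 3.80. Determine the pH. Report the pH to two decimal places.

pH = 8.43

CH3CH(OH)COO- is the conjugate base of the weak acid CH3CH(OH)COOH.
Ka = 10^(−3.80) = 1.58 × 10^-4
Kb = Kw/Ka = 1.0×10^-14 / 1.58 × 10^-4 = 6.33 × 10^-11
Kb = [OH-]²/(0.116 − [OH-]) = 6.33 × 10^-11
Neglecting [OH-] in the denominator: [OH-] = √(6.33 × 10^-11 × 0.116) = 2.71 × 10^-6 M
pOH = −log(2.71 × 10^-6) = 5.57; pH = 14.00 − 5.57 = 8.43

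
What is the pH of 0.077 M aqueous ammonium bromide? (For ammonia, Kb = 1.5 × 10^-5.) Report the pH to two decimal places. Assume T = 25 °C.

pH = 5.14

NH4+ is the conjugate acid of the weak base NH3.
Ka = Kw/Kb = 1.0×10^-14 / 1.5 × 10^-5 = 6.67 × 10^-10
Let x = [H+] at equilibrium. Ka = x²/(0.077 − x).
Assume x ≪ 0.077: x ≈ √(6.67 × 10^-10 × 0.077) = 7.17 × 10^-6 M
Check: 0.0093% ionized — well under 5%, approximation valid.
pH = −log(7.17 × 10^-6) = 5.14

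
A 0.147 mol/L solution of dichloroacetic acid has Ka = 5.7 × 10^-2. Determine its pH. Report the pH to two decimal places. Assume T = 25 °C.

Cl2CHCOOH ⇌ Cl2CHCOO- + H+
Let x = [H+] at equilibrium. Ka = x²/(0.147 − x).
Here C₀/Ka ≈ 2.58, so the small-x approximation fails. Use the quadratic:
x = (−Ka + √(Ka² + 4·Ka·C₀))/2 = 6.74 × 10^-2 M
pH = −log[H+] = −log(6.74 × 10^-2) = 1.17

pH = 1.17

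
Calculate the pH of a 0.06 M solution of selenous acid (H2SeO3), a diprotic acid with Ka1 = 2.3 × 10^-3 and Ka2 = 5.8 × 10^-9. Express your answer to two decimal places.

pH = 1.97

Since Ka1 ≫ Ka2, the first ionization dominates [H+].
Ka1 = x²/(0.06 − x) = 2.3 × 10^-3
Solving the quadratic: x = (−Ka1 + √(Ka1² + 4·Ka1·C₀))/2 = 1.07 × 10^-2 M
pH = −log(1.07 × 10^-2) = 1.97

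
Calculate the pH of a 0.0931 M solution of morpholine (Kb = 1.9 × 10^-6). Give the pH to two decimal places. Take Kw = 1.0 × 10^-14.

pH = 10.62

C4H8ONH + H2O ⇌ C4H8ONH2+ + OH-
From the ICE table, Kb = [OH-]²/(0.0931 − [OH-]) = 1.9 × 10^-6.
Neglecting [OH-] in the denominator: [OH-] = √(1.9 × 10^-6 × 0.0931) = 4.21 × 10^-4 M
([OH-]/C₀ = 0.45% < 5%, so the approximation holds.)
pOH = −log(4.21 × 10^-4) = 3.38; pH = 14.00 − 3.38 = 10.62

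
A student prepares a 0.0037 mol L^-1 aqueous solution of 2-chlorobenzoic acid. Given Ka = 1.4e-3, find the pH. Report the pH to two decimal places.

pH = 2.77

ClC6H4COOH ⇌ ClC6H4COO- + H+
Let x = [H+] at equilibrium. Ka = x²/(0.0037 − x).
The 5% rule fails; solving x² + Ka·x − Ka·C₀ = 0 exactly:
x = (−Ka + √(Ka² + 4·Ka·C₀))/2 = 1.68 × 10^-3 M
pH = −log(1.68 × 10^-3) = 2.77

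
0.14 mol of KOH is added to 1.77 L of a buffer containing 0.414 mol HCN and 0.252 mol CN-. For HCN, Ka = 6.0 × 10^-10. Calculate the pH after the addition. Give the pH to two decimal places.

pH = 9.38

OH- converts HCN to CN-: HCN → 0.274 mol, CN- → 0.392 mol.
pKa = −log(6.0 × 10^-10) = 9.222
pH = pKa + log(n_CN-/n_HCN) = 9.222 + log(0.392/0.274) = 9.222 + (+0.156)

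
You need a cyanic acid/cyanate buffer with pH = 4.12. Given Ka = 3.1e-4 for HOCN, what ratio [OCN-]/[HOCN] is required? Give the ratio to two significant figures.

ratio = 4.1

pKa = -log(3.1 × 10^-4) = 3.509
pH = pKa + log(r) ⇒ log(r) = 4.12 − 3.509 = +0.611
r = [OCN-]/[HOCN] = 10^(+0.611) = 4.08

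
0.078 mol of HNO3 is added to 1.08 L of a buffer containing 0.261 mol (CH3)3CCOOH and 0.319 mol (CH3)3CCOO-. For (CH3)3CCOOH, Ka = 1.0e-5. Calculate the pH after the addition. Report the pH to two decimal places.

After neutralization: n((CH3)3CCOOH) = 0.339 mol, n((CH3)3CCOO-) = 0.241 mol.
pKa = −log(1.0 × 10^-5) = 5.000
pH = pKa + log([A⁻]/[HA]) = 5.000 + log(0.241/0.339) = 5.000 -0.148

pH = 4.85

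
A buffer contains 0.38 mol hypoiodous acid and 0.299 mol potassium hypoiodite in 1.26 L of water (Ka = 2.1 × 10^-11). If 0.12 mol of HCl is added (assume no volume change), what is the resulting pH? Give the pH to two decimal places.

pH = 10.23

Added H+ converts OI- to HOI: HOI → 0.5 mol, OI- → 0.179 mol.
pKa = −log(2.1 × 10^-11) = 10.678
Henderson–Hasselbalch with mole ratio 0.179/0.5: pH = 10.678 + (-0.446)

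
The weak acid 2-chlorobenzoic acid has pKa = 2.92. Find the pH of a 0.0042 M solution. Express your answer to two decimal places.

pH = 2.76

ClC6H4COOH ⇌ ClC6H4COO- + H+
Ka = 10^(−2.92) = 1.20 × 10^-3
From the ICE table, Ka = x²/(0.0042 − x) = 1.20 × 10^-3.
x is not negligible relative to C₀; solve x² + 0.0012·x − 5.04e-06 = 0.
x = (−Ka + √(Ka² + 4·Ka·C₀))/2 = 1.72 × 10^-3 M
pH = −log[H+] = −log(1.72 × 10^-3) = 2.76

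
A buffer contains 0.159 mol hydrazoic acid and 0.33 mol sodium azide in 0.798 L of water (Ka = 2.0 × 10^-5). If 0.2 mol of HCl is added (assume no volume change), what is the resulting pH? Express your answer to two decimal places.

Added H+ converts N3- to HN3: HN3 → 0.359 mol, N3- → 0.13 mol.
pKa = −log(2.0 × 10^-5) = 4.699
Henderson–Hasselbalch with mole ratio 0.13/0.359: pH = 4.699 + (-0.441)

pH = 4.26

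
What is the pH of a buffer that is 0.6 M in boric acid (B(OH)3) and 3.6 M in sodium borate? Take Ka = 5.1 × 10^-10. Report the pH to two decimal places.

pKa = −log(5.1 × 10^-10) = 9.292
Henderson–Hasselbalch: pH = pKa + log([B(OH)4-]/[B(OH)3]) = 9.292 + log(3.6/0.6)
pH = 9.292 + (+0.778) = 10.07

pH = 10.07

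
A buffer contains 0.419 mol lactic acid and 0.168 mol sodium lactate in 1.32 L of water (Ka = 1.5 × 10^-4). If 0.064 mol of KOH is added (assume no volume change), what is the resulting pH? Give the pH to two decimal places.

OH- converts CH3CH(OH)COOH to CH3CH(OH)COO-: CH3CH(OH)COOH → 0.355 mol, CH3CH(OH)COO- → 0.232 mol.
pKa = −log(1.5 × 10^-4) = 3.824
pH = pKa + log([A⁻]/[HA]) = 3.824 + log(0.232/0.355) = 3.824 -0.185

pH = 3.64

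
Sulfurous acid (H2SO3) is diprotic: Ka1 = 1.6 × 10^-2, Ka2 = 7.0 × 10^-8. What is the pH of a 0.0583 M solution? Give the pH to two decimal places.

pH = 1.63

Ka1 ≫ Ka2, so treat the first dissociation as the only significant source of H+.
Ka1 = x²/(0.0583 − x) = 1.6 × 10^-2
Solving the quadratic: x = (−Ka1 + √(Ka1² + 4·Ka1·C₀))/2 = 2.36 × 10^-2 M
pH = −log(2.36 × 10^-2) = 1.63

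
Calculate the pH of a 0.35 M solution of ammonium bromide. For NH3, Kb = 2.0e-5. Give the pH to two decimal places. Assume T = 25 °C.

NH4+ is the conjugate acid of the weak base NH3.
Ka = Kw/Kb = 1.0×10^-14 / 2.0 × 10^-5 = 5.00 × 10^-10
From the ICE table, Ka = [H+]²/(0.35 − [H+]) = 5.00 × 10^-10.
Since Ka ≪ C₀, [H+] ≈ √(Ka·C₀) = 1.32 × 10^-5 M.
pH = −log(1.32 × 10^-5) = 4.88

pH = 4.88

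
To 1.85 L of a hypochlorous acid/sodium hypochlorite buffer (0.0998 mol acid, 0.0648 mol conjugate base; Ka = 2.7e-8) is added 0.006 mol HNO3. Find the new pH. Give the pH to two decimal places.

pH = 7.31

Added H+ converts OCl- to HOCl: HOCl → 0.106 mol, OCl- → 0.0588 mol.
pKa = −log(2.7 × 10^-8) = 7.569
pH = pKa + log([A⁻]/[HA]) = 7.569 + log(0.0588/0.106) = 7.569 -0.256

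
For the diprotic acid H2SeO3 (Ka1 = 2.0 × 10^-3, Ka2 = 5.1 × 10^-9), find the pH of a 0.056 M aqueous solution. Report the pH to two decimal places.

pH = 2.02

Ka1 ≫ Ka2, so treat the first dissociation as the only significant source of H+.
Ka1 = x²/(0.056 − x) = 2.0 × 10^-3
Solving the quadratic: x = (−Ka1 + √(Ka1² + 4·Ka1·C₀))/2 = 9.63 × 10^-3 M
pH = −log(9.63 × 10^-3) = 2.02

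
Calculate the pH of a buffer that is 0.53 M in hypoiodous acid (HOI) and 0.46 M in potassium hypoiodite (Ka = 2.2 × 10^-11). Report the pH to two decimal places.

pH = 10.60

pKa = −log(2.2 × 10^-11) = 10.658
pH = pKa + log([A⁻]/[HA]) = 10.658 + log(0.46/0.53)
pH = 10.658 + (-0.062) = 10.60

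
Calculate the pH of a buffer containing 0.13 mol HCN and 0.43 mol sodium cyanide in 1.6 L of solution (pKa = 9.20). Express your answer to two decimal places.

pH = 9.72

Henderson–Hasselbalch: pH = pKa + log([CN-]/[HCN]) = 9.20 + log(0.43/0.13)
pH = 9.20 + (+0.520) = 9.72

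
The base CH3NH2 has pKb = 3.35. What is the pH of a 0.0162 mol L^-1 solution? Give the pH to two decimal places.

pH = 11.39

CH3NH2 + H2O ⇌ CH3NH3+ + OH-
Kb = 10^(−3.35) = 4.47 × 10^-4
From the ICE table, Kb = x²/(0.0162 − x) = 4.47 × 10^-4.
The 5% rule fails; solving x² + Kb·x − Kb·C₀ = 0 exactly:
x = [−0.000447 + √(0.000447² + 2.9e-05)]/2 = 2.48 × 10^-3 M
pOH = 2.61, so pH = 14.00 − pOH = 11.39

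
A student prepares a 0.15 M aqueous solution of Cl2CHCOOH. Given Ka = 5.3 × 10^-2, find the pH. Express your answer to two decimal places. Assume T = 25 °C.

pH = 1.18

Cl2CHCOOH ⇌ Cl2CHCOO- + H+
Ka = [H+]²/(0.15 − [H+]) = 5.3 × 10^-2
The 5% rule fails; solving [H+]² + Ka·[H+] − Ka·C₀ = 0 exactly:
[H+] = (−Ka + √(Ka² + 4·Ka·C₀))/2 = 6.65 × 10^-2 M
pH = −log[H+] = −log(6.65 × 10^-2) = 1.18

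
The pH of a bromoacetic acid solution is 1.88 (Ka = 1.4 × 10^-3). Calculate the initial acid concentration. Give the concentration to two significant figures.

C₀ = 1.4 × 10^-1 M

[H+] = 10^(-1.88) = 1.32 × 10^-2 M = x
Ka = x²/(C₀ − x) ⇒ C₀ = x + x²/Ka
C₀ = 1.32 × 10^-2 + (1.32 × 10^-2)²/(1.4 × 10^-3) = 1.38 × 10^-1 M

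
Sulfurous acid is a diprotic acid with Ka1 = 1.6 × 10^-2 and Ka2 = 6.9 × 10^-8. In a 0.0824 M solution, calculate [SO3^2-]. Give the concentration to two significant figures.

First ionization gives [H+] ≈ [HSO3-] = 2.92 × 10^-2 M.
Second step: Ka2 = [H+][SO3^2-]/[HSO3-] ≈ [SO3^2-] (since [H+] ≈ [HSO3-]).
So [SO3^2-] ≈ Ka2.

6.9 × 10^-8 M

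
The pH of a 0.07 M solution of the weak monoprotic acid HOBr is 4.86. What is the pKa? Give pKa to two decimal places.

[H+] = 10^(-4.86) = 1.38 × 10^-5 M
At equilibrium [HA] = 0.07 − 1.38 × 10^-5 = 7.00 × 10^-2 M
Ka = [H+][A-]/[HA] = (1.38 × 10^-5)² / 7.00 × 10^-2 = 2.72 × 10^-9
pKa = -log(2.72 × 10^-9) = 8.57

pKa = 8.57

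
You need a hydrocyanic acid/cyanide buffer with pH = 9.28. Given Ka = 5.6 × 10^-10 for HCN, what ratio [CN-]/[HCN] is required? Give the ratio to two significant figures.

ratio = 1.1

pKa = -log(5.6 × 10^-10) = 9.252
pH = pKa + log(r) ⇒ log(r) = 9.28 − 9.252 = +0.028
r = [CN-]/[HCN] = 10^(+0.028) = 1.07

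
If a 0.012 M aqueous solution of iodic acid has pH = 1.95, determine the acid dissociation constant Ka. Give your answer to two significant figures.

[H+] = 10^(-1.95) = 1.12 × 10^-2 M
At equilibrium [HA] = 0.012 − 1.12 × 10^-2 = 8.00 × 10^-4 M
Ka = [H+][A-]/[HA] = (1.12 × 10^-2)² / 8.00 × 10^-4 = 1.6 × 10^-1

Ka = 1.6 × 10^-1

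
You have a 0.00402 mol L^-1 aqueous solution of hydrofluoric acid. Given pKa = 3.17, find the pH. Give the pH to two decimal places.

HF ⇌ F- + H+
Ka = 10^(−3.17) = 6.76 × 10^-4
Ka = [H+]²/(0.00402 − [H+]) = 6.76 × 10^-4
Here C₀/Ka ≈ 5.95, so the small-[H+] approximation fails. Use the quadratic:
[H+] = (−Ka + √(Ka² + 4·Ka·C₀))/2 = 1.34 × 10^-3 M
pH = −log[H+] = −log(1.34 × 10^-3) = 2.87

pH = 2.87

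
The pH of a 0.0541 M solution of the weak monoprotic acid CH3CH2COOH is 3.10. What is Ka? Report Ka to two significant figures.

[H+] = 10^(-3.10) = 7.94 × 10^-4 M
At equilibrium [HA] = 0.0541 − 7.94 × 10^-4 = 5.33 × 10^-2 M
Ka = [H+][A-]/[HA] = (7.94 × 10^-4)² / 5.33 × 10^-2 = 1.2 × 10^-5

Ka = 1.2 × 10^-5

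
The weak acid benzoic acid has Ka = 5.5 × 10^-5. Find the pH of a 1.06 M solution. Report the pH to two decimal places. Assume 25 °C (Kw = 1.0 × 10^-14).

pH = 2.12

C6H5COOH ⇌ C6H5COO- + H+
From the ICE table, Ka = [H+]²/(1.06 − [H+]) = 5.5 × 10^-5.
Assume [H+] ≪ 1.06: [H+] ≈ √(5.5 × 10^-5 × 1.06) = 7.64 × 10^-3 M
Check: 0.72% ionized — well under 5%, approximation valid.
pH = −log[H+] = −log(7.64 × 10^-3) = 2.12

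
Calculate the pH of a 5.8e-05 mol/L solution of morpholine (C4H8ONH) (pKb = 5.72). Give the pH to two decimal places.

C4H8ONH + H2O ⇌ C4H8ONH2+ + OH-
Kb = 10^(−5.72) = 1.91 × 10^-6
Kb = x²/(5.8e-05 − x) = 1.91 × 10^-6
The 5% rule fails; solving x² + Kb·x − Kb·C₀ = 0 exactly:
x = (−Kb + √(Kb² + 4·Kb·C₀))/2 = 9.61 × 10^-6 M
pOH = 5.02, so pH = 14.00 − pOH = 8.98

pH = 8.98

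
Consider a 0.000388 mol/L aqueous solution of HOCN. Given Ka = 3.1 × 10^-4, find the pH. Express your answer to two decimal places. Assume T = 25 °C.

HOCN ⇌ OCN- + H+
Ka = [H+]²/(0.000388 − [H+]) = 3.1 × 10^-4
[H+] is not negligible relative to C₀; solve [H+]² + 0.00031·[H+] − 1.2e-07 = 0.
[H+] = (−Ka + √(Ka² + 4·Ka·C₀))/2 = 2.25 × 10^-4 M
pH = −log[H+] = −log(2.25 × 10^-4) = 3.65

pH = 3.65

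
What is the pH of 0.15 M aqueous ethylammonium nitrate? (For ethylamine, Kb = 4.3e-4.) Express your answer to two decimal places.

C2H5NH3+ is the conjugate acid of the weak base C2H5NH2.
Ka = Kw/Kb = 1.0×10^-14 / 4.3 × 10^-4 = 2.33 × 10^-11
Ka = x²/(0.15 − x) = 2.33 × 10^-11
Assume x ≪ 0.15: x ≈ √(2.33 × 10^-11 × 0.15) = 1.87 × 10^-6 M
pH = −log[H+] = −log(1.87 × 10^-6) = 5.73

pH = 5.73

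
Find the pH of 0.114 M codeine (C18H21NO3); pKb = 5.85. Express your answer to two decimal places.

pH = 10.60

C18H21NO3 + H2O ⇌ C18H22NO3+ + OH-
Kb = 10^(−5.85) = 1.41 × 10^-6
Kb = [OH-]²/(0.114 − [OH-]) = 1.41 × 10^-6
Assume [OH-] ≪ 0.114: [OH-] ≈ √(1.41 × 10^-6 × 0.114) = 4.01 × 10^-4 M
Check: 0.35% ionized — well under 5%, approximation valid.
pOH = −log(4.01 × 10^-4) = 3.40; pH = 14.00 − 3.40 = 10.60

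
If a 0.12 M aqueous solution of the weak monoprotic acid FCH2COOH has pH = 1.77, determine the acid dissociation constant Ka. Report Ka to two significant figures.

Ka = 2.8 × 10^-3

[H+] = 10^(-1.77) = 1.70 × 10^-2 M
At equilibrium [HA] = 0.12 − 1.70 × 10^-2 = 1.03 × 10^-1 M
Ka = [H+][A-]/[HA] = (1.70 × 10^-2)² / 1.03 × 10^-1 = 2.8 × 10^-3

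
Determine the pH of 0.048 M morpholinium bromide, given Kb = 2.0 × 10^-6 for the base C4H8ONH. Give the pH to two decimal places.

pH = 4.81

C4H8ONH2+ is the conjugate acid of the weak base C4H8ONH.
Ka = Kw/Kb = 1.0×10^-14 / 2.0 × 10^-6 = 5.00 × 10^-9
Ka = [H+]²/(0.048 − [H+]) = 5.00 × 10^-9
Assume [H+] ≪ 0.048: [H+] ≈ √(5.00 × 10^-9 × 0.048) = 1.55 × 10^-5 M
([H+]/C₀ = 0.032% < 5%, so the approximation holds.)
pH = −log[H+] = −log(1.55 × 10^-5) = 4.81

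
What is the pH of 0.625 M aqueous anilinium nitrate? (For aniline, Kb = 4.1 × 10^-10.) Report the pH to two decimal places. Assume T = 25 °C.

C6H5NH3+ is the conjugate acid of the weak base C6H5NH2.
Ka = Kw/Kb = 1.0×10^-14 / 4.1 × 10^-10 = 2.44 × 10^-5
Let x = [H+] at equilibrium. Ka = x²/(0.625 − x).
Assume x ≪ 0.625: x ≈ √(2.44 × 10^-5 × 0.625) = 3.91 × 10^-3 M
pH = −log[H+] = −log(3.91 × 10^-3) = 2.41

pH = 2.41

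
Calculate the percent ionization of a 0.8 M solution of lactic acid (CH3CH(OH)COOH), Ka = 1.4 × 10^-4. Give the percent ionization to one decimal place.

CH3CH(OH)COOH ⇌ CH3CH(OH)COO- + H+; let x = [H+] at equilibrium.
x ≈ √(Ka·C₀) = √(1.4 × 10^-4 × 0.8) = 1.06 × 10^-2 M
% ionization = x/C₀ × 100% = 1.06 × 10^-2/0.8 × 100% = 1.3%

1.3%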